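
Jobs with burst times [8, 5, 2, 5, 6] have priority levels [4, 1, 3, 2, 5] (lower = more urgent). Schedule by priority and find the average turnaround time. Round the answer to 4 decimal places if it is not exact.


Sort by priority (ascending = highest first):
Order: [(1, 5), (2, 5), (3, 2), (4, 8), (5, 6)]
Completion times:
  Priority 1, burst=5, C=5
  Priority 2, burst=5, C=10
  Priority 3, burst=2, C=12
  Priority 4, burst=8, C=20
  Priority 5, burst=6, C=26
Average turnaround = 73/5 = 14.6

14.6


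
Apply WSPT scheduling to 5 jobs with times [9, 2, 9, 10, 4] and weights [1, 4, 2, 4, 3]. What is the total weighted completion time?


Compute p/w ratios and sort ascending (WSPT): [(2, 4), (4, 3), (10, 4), (9, 2), (9, 1)]
Compute weighted completion times:
  Job (p=2,w=4): C=2, w*C=4*2=8
  Job (p=4,w=3): C=6, w*C=3*6=18
  Job (p=10,w=4): C=16, w*C=4*16=64
  Job (p=9,w=2): C=25, w*C=2*25=50
  Job (p=9,w=1): C=34, w*C=1*34=34
Total weighted completion time = 174

174


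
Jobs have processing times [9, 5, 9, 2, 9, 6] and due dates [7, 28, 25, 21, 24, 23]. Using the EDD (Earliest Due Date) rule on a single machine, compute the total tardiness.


Sort by due date (EDD order): [(9, 7), (2, 21), (6, 23), (9, 24), (9, 25), (5, 28)]
Compute completion times and tardiness:
  Job 1: p=9, d=7, C=9, tardiness=max(0,9-7)=2
  Job 2: p=2, d=21, C=11, tardiness=max(0,11-21)=0
  Job 3: p=6, d=23, C=17, tardiness=max(0,17-23)=0
  Job 4: p=9, d=24, C=26, tardiness=max(0,26-24)=2
  Job 5: p=9, d=25, C=35, tardiness=max(0,35-25)=10
  Job 6: p=5, d=28, C=40, tardiness=max(0,40-28)=12
Total tardiness = 26

26


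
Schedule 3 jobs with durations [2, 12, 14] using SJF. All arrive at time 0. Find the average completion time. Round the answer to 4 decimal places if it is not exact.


SJF order (ascending): [2, 12, 14]
Completion times:
  Job 1: burst=2, C=2
  Job 2: burst=12, C=14
  Job 3: burst=14, C=28
Average completion = 44/3 = 14.6667

14.6667


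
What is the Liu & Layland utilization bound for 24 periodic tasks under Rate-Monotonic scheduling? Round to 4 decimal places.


Compute 2^(1/24) = 1.0293022366
Subtract 1: 1.0293022366 - 1 = 0.0293022366
Multiply by n: 24 * 0.0293022366 = 0.7032536784
Round to 4 dp: 0.7033

0.7033


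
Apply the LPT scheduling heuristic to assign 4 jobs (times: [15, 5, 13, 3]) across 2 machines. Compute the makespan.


Sort jobs in decreasing order (LPT): [15, 13, 5, 3]
Assign each job to the least loaded machine:
  Machine 1: jobs [15, 3], load = 18
  Machine 2: jobs [13, 5], load = 18
Makespan = max load = 18

18


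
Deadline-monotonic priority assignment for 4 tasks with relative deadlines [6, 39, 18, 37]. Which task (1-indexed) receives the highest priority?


Sort tasks by relative deadline (ascending):
  Task 1: deadline = 6
  Task 3: deadline = 18
  Task 4: deadline = 37
  Task 2: deadline = 39
Priority order (highest first): [1, 3, 4, 2]
Highest priority task = 1

1


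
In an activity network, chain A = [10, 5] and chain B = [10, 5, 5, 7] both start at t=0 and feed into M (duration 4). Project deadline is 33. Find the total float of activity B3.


Forward pass: ES(B3) = sum of predecessors on chain B = 15
EF = ES + duration = 15 + 5 = 20
Backward pass: LF(M) = deadline = 33; LS(M) = 33 - 4 = 29
LF(B3) = LS(M) - sum(successors on chain B) = 29 - 7 = 22
LS = LF - duration = 22 - 5 = 17
Total float = LS - ES = 17 - 15 = 2

2


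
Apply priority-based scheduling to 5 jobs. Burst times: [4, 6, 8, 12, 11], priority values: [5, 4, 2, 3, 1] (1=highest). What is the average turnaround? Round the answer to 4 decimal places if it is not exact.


Sort by priority (ascending = highest first):
Order: [(1, 11), (2, 8), (3, 12), (4, 6), (5, 4)]
Completion times:
  Priority 1, burst=11, C=11
  Priority 2, burst=8, C=19
  Priority 3, burst=12, C=31
  Priority 4, burst=6, C=37
  Priority 5, burst=4, C=41
Average turnaround = 139/5 = 27.8

27.8


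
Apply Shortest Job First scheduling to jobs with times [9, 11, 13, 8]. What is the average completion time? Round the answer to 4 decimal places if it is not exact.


SJF order (ascending): [8, 9, 11, 13]
Completion times:
  Job 1: burst=8, C=8
  Job 2: burst=9, C=17
  Job 3: burst=11, C=28
  Job 4: burst=13, C=41
Average completion = 94/4 = 23.5

23.5


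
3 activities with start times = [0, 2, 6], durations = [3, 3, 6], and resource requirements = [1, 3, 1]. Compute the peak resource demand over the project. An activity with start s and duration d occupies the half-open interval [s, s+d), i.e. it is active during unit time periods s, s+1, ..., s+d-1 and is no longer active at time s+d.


Each activity i is active on [start_i, start_i + duration_i).
Compute total resource usage per time slot:
  t=0: active resources = [1], total = 1
  t=1: active resources = [1], total = 1
  t=2: active resources = [1, 3], total = 4
  t=3: active resources = [3], total = 3
  t=4: active resources = [3], total = 3
  t=5: active resources = [], total = 0
  t=6: active resources = [1], total = 1
  t=7: active resources = [1], total = 1
  t=8: active resources = [1], total = 1
  t=9: active resources = [1], total = 1
  t=10: active resources = [1], total = 1
  t=11: active resources = [1], total = 1
Peak resource demand = 4

4


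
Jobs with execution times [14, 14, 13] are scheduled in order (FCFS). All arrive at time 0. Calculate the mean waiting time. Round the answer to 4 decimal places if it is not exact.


FCFS order (as given): [14, 14, 13]
Waiting times:
  Job 1: wait = 0
  Job 2: wait = 14
  Job 3: wait = 28
Sum of waiting times = 42
Average waiting time = 42/3 = 14.0

14.0


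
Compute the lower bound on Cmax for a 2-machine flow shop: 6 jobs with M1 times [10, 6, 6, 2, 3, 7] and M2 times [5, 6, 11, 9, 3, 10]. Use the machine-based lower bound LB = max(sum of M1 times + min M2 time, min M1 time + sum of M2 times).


LB1 = sum(M1 times) + min(M2 times) = 34 + 3 = 37
LB2 = min(M1 times) + sum(M2 times) = 2 + 44 = 46
Lower bound = max(LB1, LB2) = max(37, 46) = 46

46


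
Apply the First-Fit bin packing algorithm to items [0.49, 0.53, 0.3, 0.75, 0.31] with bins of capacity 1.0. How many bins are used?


Place items sequentially using First-Fit:
  Item 0.49 -> new Bin 1
  Item 0.53 -> new Bin 2
  Item 0.3 -> Bin 1 (now 0.79)
  Item 0.75 -> new Bin 3
  Item 0.31 -> Bin 2 (now 0.84)
Total bins used = 3

3


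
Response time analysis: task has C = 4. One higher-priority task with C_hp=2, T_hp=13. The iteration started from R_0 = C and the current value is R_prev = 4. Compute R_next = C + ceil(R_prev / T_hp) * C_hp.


R_next = C + ceil(R_prev / T_hp) * C_hp
ceil(4 / 13) = ceil(0.3077) = 1
Interference = 1 * 2 = 2
R_next = 4 + 2 = 6

6


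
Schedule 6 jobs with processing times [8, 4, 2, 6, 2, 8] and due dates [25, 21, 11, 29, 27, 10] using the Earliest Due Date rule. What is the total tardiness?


Sort by due date (EDD order): [(8, 10), (2, 11), (4, 21), (8, 25), (2, 27), (6, 29)]
Compute completion times and tardiness:
  Job 1: p=8, d=10, C=8, tardiness=max(0,8-10)=0
  Job 2: p=2, d=11, C=10, tardiness=max(0,10-11)=0
  Job 3: p=4, d=21, C=14, tardiness=max(0,14-21)=0
  Job 4: p=8, d=25, C=22, tardiness=max(0,22-25)=0
  Job 5: p=2, d=27, C=24, tardiness=max(0,24-27)=0
  Job 6: p=6, d=29, C=30, tardiness=max(0,30-29)=1
Total tardiness = 1

1


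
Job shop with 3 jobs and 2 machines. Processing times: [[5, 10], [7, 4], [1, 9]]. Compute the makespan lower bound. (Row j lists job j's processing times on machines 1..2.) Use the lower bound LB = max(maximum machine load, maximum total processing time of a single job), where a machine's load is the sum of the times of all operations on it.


Machine loads:
  Machine 1: 5 + 7 + 1 = 13
  Machine 2: 10 + 4 + 9 = 23
Max machine load = 23
Job totals:
  Job 1: 15
  Job 2: 11
  Job 3: 10
Max job total = 15
Lower bound = max(23, 15) = 23

23


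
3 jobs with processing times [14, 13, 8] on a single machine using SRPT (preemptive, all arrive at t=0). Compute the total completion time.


Since all jobs arrive at t=0, SRPT equals SPT ordering.
SPT order: [8, 13, 14]
Completion times:
  Job 1: p=8, C=8
  Job 2: p=13, C=21
  Job 3: p=14, C=35
Total completion time = 8 + 21 + 35 = 64

64


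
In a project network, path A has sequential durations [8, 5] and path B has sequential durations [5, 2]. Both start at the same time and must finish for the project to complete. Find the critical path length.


Path A total = 8 + 5 = 13
Path B total = 5 + 2 = 7
Critical path = longest path = max(13, 7) = 13

13


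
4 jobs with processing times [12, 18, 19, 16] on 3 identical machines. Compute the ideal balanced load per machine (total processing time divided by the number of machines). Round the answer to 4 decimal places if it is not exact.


Total processing time = 12 + 18 + 19 + 16 = 65
Number of machines = 3
Ideal balanced load = 65 / 3 = 21.6667

21.6667


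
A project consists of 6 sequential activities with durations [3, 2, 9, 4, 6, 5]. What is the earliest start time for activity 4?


Activity 4 starts after activities 1 through 3 complete.
Predecessor durations: [3, 2, 9]
ES = 3 + 2 + 9 = 14

14


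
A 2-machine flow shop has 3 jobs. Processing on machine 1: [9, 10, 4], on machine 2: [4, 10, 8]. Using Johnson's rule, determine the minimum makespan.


Apply Johnson's rule:
  Group 1 (a <= b): [(3, 4, 8), (2, 10, 10)]
  Group 2 (a > b): [(1, 9, 4)]
Optimal job order: [3, 2, 1]
Schedule:
  Job 3: M1 done at 4, M2 done at 12
  Job 2: M1 done at 14, M2 done at 24
  Job 1: M1 done at 23, M2 done at 28
Makespan = 28

28


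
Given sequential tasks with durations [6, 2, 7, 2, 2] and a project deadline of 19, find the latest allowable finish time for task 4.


LF(activity 4) = deadline - sum of successor durations
Successors: activities 5 through 5 with durations [2]
Sum of successor durations = 2
LF = 19 - 2 = 17

17


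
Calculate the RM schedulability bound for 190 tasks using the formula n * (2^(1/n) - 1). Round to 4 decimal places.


Compute 2^(1/190) = 1.0036548056
Subtract 1: 1.0036548056 - 1 = 0.0036548056
Multiply by n: 190 * 0.0036548056 = 0.6944130640
Round to 4 dp: 0.6944

0.6944


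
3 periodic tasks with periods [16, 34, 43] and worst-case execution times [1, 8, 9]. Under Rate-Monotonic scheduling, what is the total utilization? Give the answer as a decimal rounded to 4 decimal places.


Compute individual utilizations (exact fractions):
  Task 1: C/T = 1/16 (approx. 0.0625)
  Task 2: C/T = 8/34 = 4/17 (approx. 0.2353)
  Task 3: C/T = 9/43 (approx. 0.2093)
Total utilization U = 1/16 + 4/17 + 9/43 = 5931/11696
Rounded to 4 decimal places: U = 0.5071
RM (Liu & Layland) bound for 3 tasks = 0.779763; compare with U = 5931/11696 (approx. 0.507096)
U <= bound, so schedulable by RM sufficient condition.

0.5071


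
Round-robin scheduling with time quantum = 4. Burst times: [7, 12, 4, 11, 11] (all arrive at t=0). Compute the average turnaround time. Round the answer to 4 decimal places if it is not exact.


Time quantum = 4
Execution trace:
  J1 runs 4 units, time = 4
  J2 runs 4 units, time = 8
  J3 runs 4 units, time = 12
  J4 runs 4 units, time = 16
  J5 runs 4 units, time = 20
  J1 runs 3 units, time = 23
  J2 runs 4 units, time = 27
  J4 runs 4 units, time = 31
  J5 runs 4 units, time = 35
  J2 runs 4 units, time = 39
  J4 runs 3 units, time = 42
  J5 runs 3 units, time = 45
Finish times: [23, 39, 12, 42, 45]
Average turnaround = 161/5 = 32.2

32.2


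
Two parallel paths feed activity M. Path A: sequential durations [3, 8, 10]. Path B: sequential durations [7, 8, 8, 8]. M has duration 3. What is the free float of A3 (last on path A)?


ES(A3) = sum of predecessors on chain A = 11
EF(A3) = ES + duration = 11 + 10 = 21
Successor of A3 is M. ES(M) = max(sum(A), sum(B)) = max(21, 31) = 31
Free float = ES(successor) - EF(current) = 31 - 21 = 10

10


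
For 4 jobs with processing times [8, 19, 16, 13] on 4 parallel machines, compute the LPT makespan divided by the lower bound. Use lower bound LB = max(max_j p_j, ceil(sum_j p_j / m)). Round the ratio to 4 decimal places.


LPT order: [19, 16, 13, 8]
Machine loads after assignment: [19, 16, 13, 8]
LPT makespan = 19
Lower bound = max(max_job, ceil(total/4)) = max(19, 14) = 19
Ratio = 19 / 19 = 1.0

1.0


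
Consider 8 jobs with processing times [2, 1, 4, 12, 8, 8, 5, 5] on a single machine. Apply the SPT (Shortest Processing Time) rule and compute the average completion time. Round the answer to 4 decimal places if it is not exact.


Sort jobs by processing time (SPT order): [1, 2, 4, 5, 5, 8, 8, 12]
Compute completion times sequentially:
  Job 1: processing = 1, completes at 1
  Job 2: processing = 2, completes at 3
  Job 3: processing = 4, completes at 7
  Job 4: processing = 5, completes at 12
  Job 5: processing = 5, completes at 17
  Job 6: processing = 8, completes at 25
  Job 7: processing = 8, completes at 33
  Job 8: processing = 12, completes at 45
Sum of completion times = 143
Average completion time = 143/8 = 17.875

17.875


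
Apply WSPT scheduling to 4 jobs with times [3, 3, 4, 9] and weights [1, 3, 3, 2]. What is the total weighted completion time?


Compute p/w ratios and sort ascending (WSPT): [(3, 3), (4, 3), (3, 1), (9, 2)]
Compute weighted completion times:
  Job (p=3,w=3): C=3, w*C=3*3=9
  Job (p=4,w=3): C=7, w*C=3*7=21
  Job (p=3,w=1): C=10, w*C=1*10=10
  Job (p=9,w=2): C=19, w*C=2*19=38
Total weighted completion time = 78

78


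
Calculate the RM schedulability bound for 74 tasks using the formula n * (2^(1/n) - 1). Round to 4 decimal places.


Compute 2^(1/74) = 1.0094108601
Subtract 1: 1.0094108601 - 1 = 0.0094108601
Multiply by n: 74 * 0.0094108601 = 0.6964036474
Round to 4 dp: 0.6964

0.6964


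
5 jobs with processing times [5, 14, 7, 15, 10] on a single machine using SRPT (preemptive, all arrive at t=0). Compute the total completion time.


Since all jobs arrive at t=0, SRPT equals SPT ordering.
SPT order: [5, 7, 10, 14, 15]
Completion times:
  Job 1: p=5, C=5
  Job 2: p=7, C=12
  Job 3: p=10, C=22
  Job 4: p=14, C=36
  Job 5: p=15, C=51
Total completion time = 5 + 12 + 22 + 36 + 51 = 126

126


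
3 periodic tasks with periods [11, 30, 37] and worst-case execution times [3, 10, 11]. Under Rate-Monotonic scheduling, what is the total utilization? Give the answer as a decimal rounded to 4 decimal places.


Compute individual utilizations (exact fractions):
  Task 1: C/T = 3/11 (approx. 0.2727)
  Task 2: C/T = 10/30 = 1/3 (approx. 0.3333)
  Task 3: C/T = 11/37 (approx. 0.2973)
Total utilization U = 3/11 + 1/3 + 11/37 = 1103/1221
Rounded to 4 decimal places: U = 0.9034
RM (Liu & Layland) bound for 3 tasks = 0.779763; compare with U = 1103/1221 (approx. 0.903358)
bound < U <= 1, so the RM sufficient condition is not met (inconclusive; an exact test such as response-time analysis is needed).

0.9034


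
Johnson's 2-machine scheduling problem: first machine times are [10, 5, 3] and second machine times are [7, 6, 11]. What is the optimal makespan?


Apply Johnson's rule:
  Group 1 (a <= b): [(3, 3, 11), (2, 5, 6)]
  Group 2 (a > b): [(1, 10, 7)]
Optimal job order: [3, 2, 1]
Schedule:
  Job 3: M1 done at 3, M2 done at 14
  Job 2: M1 done at 8, M2 done at 20
  Job 1: M1 done at 18, M2 done at 27
Makespan = 27

27


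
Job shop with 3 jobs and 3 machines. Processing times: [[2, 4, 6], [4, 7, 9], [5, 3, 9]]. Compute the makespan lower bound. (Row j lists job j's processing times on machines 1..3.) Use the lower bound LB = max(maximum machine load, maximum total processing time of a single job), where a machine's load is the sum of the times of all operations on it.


Machine loads:
  Machine 1: 2 + 4 + 5 = 11
  Machine 2: 4 + 7 + 3 = 14
  Machine 3: 6 + 9 + 9 = 24
Max machine load = 24
Job totals:
  Job 1: 12
  Job 2: 20
  Job 3: 17
Max job total = 20
Lower bound = max(24, 20) = 24

24


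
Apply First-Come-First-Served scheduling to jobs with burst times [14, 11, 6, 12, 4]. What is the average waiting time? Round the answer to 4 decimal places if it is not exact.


FCFS order (as given): [14, 11, 6, 12, 4]
Waiting times:
  Job 1: wait = 0
  Job 2: wait = 14
  Job 3: wait = 25
  Job 4: wait = 31
  Job 5: wait = 43
Sum of waiting times = 113
Average waiting time = 113/5 = 22.6

22.6


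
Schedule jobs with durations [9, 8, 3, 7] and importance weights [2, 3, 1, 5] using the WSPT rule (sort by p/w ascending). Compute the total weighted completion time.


Compute p/w ratios and sort ascending (WSPT): [(7, 5), (8, 3), (3, 1), (9, 2)]
Compute weighted completion times:
  Job (p=7,w=5): C=7, w*C=5*7=35
  Job (p=8,w=3): C=15, w*C=3*15=45
  Job (p=3,w=1): C=18, w*C=1*18=18
  Job (p=9,w=2): C=27, w*C=2*27=54
Total weighted completion time = 152

152


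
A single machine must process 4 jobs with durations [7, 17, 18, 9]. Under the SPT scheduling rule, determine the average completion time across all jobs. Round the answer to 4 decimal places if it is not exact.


Sort jobs by processing time (SPT order): [7, 9, 17, 18]
Compute completion times sequentially:
  Job 1: processing = 7, completes at 7
  Job 2: processing = 9, completes at 16
  Job 3: processing = 17, completes at 33
  Job 4: processing = 18, completes at 51
Sum of completion times = 107
Average completion time = 107/4 = 26.75

26.75


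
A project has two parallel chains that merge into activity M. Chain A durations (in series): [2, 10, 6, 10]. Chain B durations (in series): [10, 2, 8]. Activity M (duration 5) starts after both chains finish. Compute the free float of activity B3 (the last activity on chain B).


ES(B3) = sum of predecessors on chain B = 12
EF(B3) = ES + duration = 12 + 8 = 20
Successor of B3 is M. ES(M) = max(sum(A), sum(B)) = max(28, 20) = 28
Free float = ES(successor) - EF(current) = 28 - 20 = 8

8


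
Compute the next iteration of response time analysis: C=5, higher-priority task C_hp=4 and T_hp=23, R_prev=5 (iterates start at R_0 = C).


R_next = C + ceil(R_prev / T_hp) * C_hp
ceil(5 / 23) = ceil(0.2174) = 1
Interference = 1 * 4 = 4
R_next = 5 + 4 = 9

9


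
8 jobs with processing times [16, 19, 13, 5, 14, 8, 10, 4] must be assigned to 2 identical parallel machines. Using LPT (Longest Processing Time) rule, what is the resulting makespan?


Sort jobs in decreasing order (LPT): [19, 16, 14, 13, 10, 8, 5, 4]
Assign each job to the least loaded machine:
  Machine 1: jobs [19, 13, 8, 5], load = 45
  Machine 2: jobs [16, 14, 10, 4], load = 44
Makespan = max load = 45

45


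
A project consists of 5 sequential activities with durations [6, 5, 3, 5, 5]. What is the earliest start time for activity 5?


Activity 5 starts after activities 1 through 4 complete.
Predecessor durations: [6, 5, 3, 5]
ES = 6 + 5 + 3 + 5 = 19

19


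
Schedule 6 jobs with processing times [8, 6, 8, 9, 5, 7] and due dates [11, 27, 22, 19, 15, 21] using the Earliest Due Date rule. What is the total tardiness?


Sort by due date (EDD order): [(8, 11), (5, 15), (9, 19), (7, 21), (8, 22), (6, 27)]
Compute completion times and tardiness:
  Job 1: p=8, d=11, C=8, tardiness=max(0,8-11)=0
  Job 2: p=5, d=15, C=13, tardiness=max(0,13-15)=0
  Job 3: p=9, d=19, C=22, tardiness=max(0,22-19)=3
  Job 4: p=7, d=21, C=29, tardiness=max(0,29-21)=8
  Job 5: p=8, d=22, C=37, tardiness=max(0,37-22)=15
  Job 6: p=6, d=27, C=43, tardiness=max(0,43-27)=16
Total tardiness = 42

42


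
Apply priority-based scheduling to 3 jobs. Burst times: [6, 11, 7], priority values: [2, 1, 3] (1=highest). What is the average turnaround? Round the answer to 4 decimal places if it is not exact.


Sort by priority (ascending = highest first):
Order: [(1, 11), (2, 6), (3, 7)]
Completion times:
  Priority 1, burst=11, C=11
  Priority 2, burst=6, C=17
  Priority 3, burst=7, C=24
Average turnaround = 52/3 = 17.3333

17.3333


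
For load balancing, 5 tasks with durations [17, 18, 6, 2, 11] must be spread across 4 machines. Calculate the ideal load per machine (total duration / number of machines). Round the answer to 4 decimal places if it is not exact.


Total processing time = 17 + 18 + 6 + 2 + 11 = 54
Number of machines = 4
Ideal balanced load = 54 / 4 = 13.5

13.5


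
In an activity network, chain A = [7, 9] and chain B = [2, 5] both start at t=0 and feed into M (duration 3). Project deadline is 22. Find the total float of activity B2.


Forward pass: ES(B2) = sum of predecessors on chain B = 2
EF = ES + duration = 2 + 5 = 7
Backward pass: LF(M) = deadline = 22; LS(M) = 22 - 3 = 19
LF(B2) = LS(M) - sum(successors on chain B) = 19 - 0 = 19
LS = LF - duration = 19 - 5 = 14
Total float = LS - ES = 14 - 2 = 12

12


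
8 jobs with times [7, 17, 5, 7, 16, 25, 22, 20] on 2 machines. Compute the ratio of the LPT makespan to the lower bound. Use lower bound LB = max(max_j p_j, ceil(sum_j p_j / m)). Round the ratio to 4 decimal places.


LPT order: [25, 22, 20, 17, 16, 7, 7, 5]
Machine loads after assignment: [58, 61]
LPT makespan = 61
Lower bound = max(max_job, ceil(total/2)) = max(25, 60) = 60
Ratio = 61 / 60 = 1.0167

1.0167


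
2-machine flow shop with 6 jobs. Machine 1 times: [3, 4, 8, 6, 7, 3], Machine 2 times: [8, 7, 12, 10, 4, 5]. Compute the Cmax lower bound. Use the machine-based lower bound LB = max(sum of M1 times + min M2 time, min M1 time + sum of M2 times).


LB1 = sum(M1 times) + min(M2 times) = 31 + 4 = 35
LB2 = min(M1 times) + sum(M2 times) = 3 + 46 = 49
Lower bound = max(LB1, LB2) = max(35, 49) = 49

49


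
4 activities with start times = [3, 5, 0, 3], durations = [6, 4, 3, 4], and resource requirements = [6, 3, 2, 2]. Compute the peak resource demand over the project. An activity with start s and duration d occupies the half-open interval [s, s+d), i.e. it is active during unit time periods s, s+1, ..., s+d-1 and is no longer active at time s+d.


Each activity i is active on [start_i, start_i + duration_i).
Compute total resource usage per time slot:
  t=0: active resources = [2], total = 2
  t=1: active resources = [2], total = 2
  t=2: active resources = [2], total = 2
  t=3: active resources = [6, 2], total = 8
  t=4: active resources = [6, 2], total = 8
  t=5: active resources = [6, 3, 2], total = 11
  t=6: active resources = [6, 3, 2], total = 11
  t=7: active resources = [6, 3], total = 9
  t=8: active resources = [6, 3], total = 9
Peak resource demand = 11

11


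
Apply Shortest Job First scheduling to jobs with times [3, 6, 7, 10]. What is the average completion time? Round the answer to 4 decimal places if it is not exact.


SJF order (ascending): [3, 6, 7, 10]
Completion times:
  Job 1: burst=3, C=3
  Job 2: burst=6, C=9
  Job 3: burst=7, C=16
  Job 4: burst=10, C=26
Average completion = 54/4 = 13.5

13.5


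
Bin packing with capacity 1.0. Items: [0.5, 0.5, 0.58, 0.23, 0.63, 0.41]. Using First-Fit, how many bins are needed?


Place items sequentially using First-Fit:
  Item 0.5 -> new Bin 1
  Item 0.5 -> Bin 1 (now 1.0)
  Item 0.58 -> new Bin 2
  Item 0.23 -> Bin 2 (now 0.81)
  Item 0.63 -> new Bin 3
  Item 0.41 -> new Bin 4
Total bins used = 4

4


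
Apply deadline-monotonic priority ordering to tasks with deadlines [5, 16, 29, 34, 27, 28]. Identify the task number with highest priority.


Sort tasks by relative deadline (ascending):
  Task 1: deadline = 5
  Task 2: deadline = 16
  Task 5: deadline = 27
  Task 6: deadline = 28
  Task 3: deadline = 29
  Task 4: deadline = 34
Priority order (highest first): [1, 2, 5, 6, 3, 4]
Highest priority task = 1

1


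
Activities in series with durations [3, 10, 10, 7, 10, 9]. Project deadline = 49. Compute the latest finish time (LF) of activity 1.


LF(activity 1) = deadline - sum of successor durations
Successors: activities 2 through 6 with durations [10, 10, 7, 10, 9]
Sum of successor durations = 46
LF = 49 - 46 = 3

3


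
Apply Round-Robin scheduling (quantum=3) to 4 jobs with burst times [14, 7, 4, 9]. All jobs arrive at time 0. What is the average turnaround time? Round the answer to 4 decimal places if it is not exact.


Time quantum = 3
Execution trace:
  J1 runs 3 units, time = 3
  J2 runs 3 units, time = 6
  J3 runs 3 units, time = 9
  J4 runs 3 units, time = 12
  J1 runs 3 units, time = 15
  J2 runs 3 units, time = 18
  J3 runs 1 units, time = 19
  J4 runs 3 units, time = 22
  J1 runs 3 units, time = 25
  J2 runs 1 units, time = 26
  J4 runs 3 units, time = 29
  J1 runs 3 units, time = 32
  J1 runs 2 units, time = 34
Finish times: [34, 26, 19, 29]
Average turnaround = 108/4 = 27.0

27.0


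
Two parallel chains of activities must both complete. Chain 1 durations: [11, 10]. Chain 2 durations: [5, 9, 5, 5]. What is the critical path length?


Path A total = 11 + 10 = 21
Path B total = 5 + 9 + 5 + 5 = 24
Critical path = longest path = max(21, 24) = 24

24


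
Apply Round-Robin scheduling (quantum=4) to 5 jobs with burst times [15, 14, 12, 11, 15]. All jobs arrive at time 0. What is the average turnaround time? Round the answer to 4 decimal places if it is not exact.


Time quantum = 4
Execution trace:
  J1 runs 4 units, time = 4
  J2 runs 4 units, time = 8
  J3 runs 4 units, time = 12
  J4 runs 4 units, time = 16
  J5 runs 4 units, time = 20
  J1 runs 4 units, time = 24
  J2 runs 4 units, time = 28
  J3 runs 4 units, time = 32
  J4 runs 4 units, time = 36
  J5 runs 4 units, time = 40
  J1 runs 4 units, time = 44
  J2 runs 4 units, time = 48
  J3 runs 4 units, time = 52
  J4 runs 3 units, time = 55
  J5 runs 4 units, time = 59
  J1 runs 3 units, time = 62
  J2 runs 2 units, time = 64
  J5 runs 3 units, time = 67
Finish times: [62, 64, 52, 55, 67]
Average turnaround = 300/5 = 60.0

60.0


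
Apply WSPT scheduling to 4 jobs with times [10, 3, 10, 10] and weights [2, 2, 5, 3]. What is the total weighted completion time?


Compute p/w ratios and sort ascending (WSPT): [(3, 2), (10, 5), (10, 3), (10, 2)]
Compute weighted completion times:
  Job (p=3,w=2): C=3, w*C=2*3=6
  Job (p=10,w=5): C=13, w*C=5*13=65
  Job (p=10,w=3): C=23, w*C=3*23=69
  Job (p=10,w=2): C=33, w*C=2*33=66
Total weighted completion time = 206

206


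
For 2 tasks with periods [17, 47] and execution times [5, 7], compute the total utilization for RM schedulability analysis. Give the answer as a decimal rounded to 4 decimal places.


Compute individual utilizations (exact fractions):
  Task 1: C/T = 5/17 (approx. 0.2941)
  Task 2: C/T = 7/47 (approx. 0.1489)
Total utilization U = 5/17 + 7/47 = 354/799
Rounded to 4 decimal places: U = 0.4431
RM (Liu & Layland) bound for 2 tasks = 0.828427; compare with U = 354/799 (approx. 0.443054)
U <= bound, so schedulable by RM sufficient condition.

0.4431


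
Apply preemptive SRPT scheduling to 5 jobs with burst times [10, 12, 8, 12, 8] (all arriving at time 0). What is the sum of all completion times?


Since all jobs arrive at t=0, SRPT equals SPT ordering.
SPT order: [8, 8, 10, 12, 12]
Completion times:
  Job 1: p=8, C=8
  Job 2: p=8, C=16
  Job 3: p=10, C=26
  Job 4: p=12, C=38
  Job 5: p=12, C=50
Total completion time = 8 + 16 + 26 + 38 + 50 = 138

138


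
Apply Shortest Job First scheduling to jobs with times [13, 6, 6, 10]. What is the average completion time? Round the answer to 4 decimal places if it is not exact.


SJF order (ascending): [6, 6, 10, 13]
Completion times:
  Job 1: burst=6, C=6
  Job 2: burst=6, C=12
  Job 3: burst=10, C=22
  Job 4: burst=13, C=35
Average completion = 75/4 = 18.75

18.75


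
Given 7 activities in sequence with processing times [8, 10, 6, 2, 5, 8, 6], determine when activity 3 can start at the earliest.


Activity 3 starts after activities 1 through 2 complete.
Predecessor durations: [8, 10]
ES = 8 + 10 = 18

18


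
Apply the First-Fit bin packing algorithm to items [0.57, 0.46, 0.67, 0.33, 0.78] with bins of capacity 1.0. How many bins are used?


Place items sequentially using First-Fit:
  Item 0.57 -> new Bin 1
  Item 0.46 -> new Bin 2
  Item 0.67 -> new Bin 3
  Item 0.33 -> Bin 1 (now 0.9)
  Item 0.78 -> new Bin 4
Total bins used = 4

4


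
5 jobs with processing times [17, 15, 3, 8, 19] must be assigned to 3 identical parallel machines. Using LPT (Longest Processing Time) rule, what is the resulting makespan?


Sort jobs in decreasing order (LPT): [19, 17, 15, 8, 3]
Assign each job to the least loaded machine:
  Machine 1: jobs [19], load = 19
  Machine 2: jobs [17, 3], load = 20
  Machine 3: jobs [15, 8], load = 23
Makespan = max load = 23

23


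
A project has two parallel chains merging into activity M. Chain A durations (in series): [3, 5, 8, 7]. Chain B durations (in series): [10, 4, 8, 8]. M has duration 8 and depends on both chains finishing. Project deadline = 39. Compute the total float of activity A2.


Forward pass: ES(A2) = sum of predecessors on chain A = 3
EF = ES + duration = 3 + 5 = 8
Backward pass: LF(M) = deadline = 39; LS(M) = 39 - 8 = 31
LF(A2) = LS(M) - sum(successors on chain A) = 31 - 15 = 16
LS = LF - duration = 16 - 5 = 11
Total float = LS - ES = 11 - 3 = 8

8


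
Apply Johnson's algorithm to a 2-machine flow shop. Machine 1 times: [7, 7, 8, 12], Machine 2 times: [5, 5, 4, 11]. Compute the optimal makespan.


Apply Johnson's rule:
  Group 1 (a <= b): []
  Group 2 (a > b): [(4, 12, 11), (1, 7, 5), (2, 7, 5), (3, 8, 4)]
Optimal job order: [4, 1, 2, 3]
Schedule:
  Job 4: M1 done at 12, M2 done at 23
  Job 1: M1 done at 19, M2 done at 28
  Job 2: M1 done at 26, M2 done at 33
  Job 3: M1 done at 34, M2 done at 38
Makespan = 38

38


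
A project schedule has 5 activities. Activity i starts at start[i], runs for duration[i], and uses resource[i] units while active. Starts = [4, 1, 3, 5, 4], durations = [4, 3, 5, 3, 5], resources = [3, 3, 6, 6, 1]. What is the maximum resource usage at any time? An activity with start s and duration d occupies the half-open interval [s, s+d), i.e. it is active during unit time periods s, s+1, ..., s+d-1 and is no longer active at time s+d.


Each activity i is active on [start_i, start_i + duration_i).
Compute total resource usage per time slot:
  t=0: active resources = [], total = 0
  t=1: active resources = [3], total = 3
  t=2: active resources = [3], total = 3
  t=3: active resources = [3, 6], total = 9
  t=4: active resources = [3, 6, 1], total = 10
  t=5: active resources = [3, 6, 6, 1], total = 16
  t=6: active resources = [3, 6, 6, 1], total = 16
  t=7: active resources = [3, 6, 6, 1], total = 16
  t=8: active resources = [1], total = 1
Peak resource demand = 16

16


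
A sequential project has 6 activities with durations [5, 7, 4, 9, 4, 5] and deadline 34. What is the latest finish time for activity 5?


LF(activity 5) = deadline - sum of successor durations
Successors: activities 6 through 6 with durations [5]
Sum of successor durations = 5
LF = 34 - 5 = 29

29


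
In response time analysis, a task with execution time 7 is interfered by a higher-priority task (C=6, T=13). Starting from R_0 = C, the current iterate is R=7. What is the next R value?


R_next = C + ceil(R_prev / T_hp) * C_hp
ceil(7 / 13) = ceil(0.5385) = 1
Interference = 1 * 6 = 6
R_next = 7 + 6 = 13

13


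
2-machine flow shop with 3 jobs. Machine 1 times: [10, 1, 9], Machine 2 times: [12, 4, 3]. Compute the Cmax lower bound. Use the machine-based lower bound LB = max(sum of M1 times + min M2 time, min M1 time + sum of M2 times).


LB1 = sum(M1 times) + min(M2 times) = 20 + 3 = 23
LB2 = min(M1 times) + sum(M2 times) = 1 + 19 = 20
Lower bound = max(LB1, LB2) = max(23, 20) = 23

23


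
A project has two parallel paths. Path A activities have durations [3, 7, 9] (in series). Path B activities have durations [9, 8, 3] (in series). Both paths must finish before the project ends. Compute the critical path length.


Path A total = 3 + 7 + 9 = 19
Path B total = 9 + 8 + 3 = 20
Critical path = longest path = max(19, 20) = 20

20


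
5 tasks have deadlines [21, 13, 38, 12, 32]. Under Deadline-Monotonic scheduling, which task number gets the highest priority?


Sort tasks by relative deadline (ascending):
  Task 4: deadline = 12
  Task 2: deadline = 13
  Task 1: deadline = 21
  Task 5: deadline = 32
  Task 3: deadline = 38
Priority order (highest first): [4, 2, 1, 5, 3]
Highest priority task = 4

4


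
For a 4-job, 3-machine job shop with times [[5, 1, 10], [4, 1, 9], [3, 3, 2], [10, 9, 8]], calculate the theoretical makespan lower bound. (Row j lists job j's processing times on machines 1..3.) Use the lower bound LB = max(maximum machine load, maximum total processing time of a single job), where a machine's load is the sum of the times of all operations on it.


Machine loads:
  Machine 1: 5 + 4 + 3 + 10 = 22
  Machine 2: 1 + 1 + 3 + 9 = 14
  Machine 3: 10 + 9 + 2 + 8 = 29
Max machine load = 29
Job totals:
  Job 1: 16
  Job 2: 14
  Job 3: 8
  Job 4: 27
Max job total = 27
Lower bound = max(29, 27) = 29

29


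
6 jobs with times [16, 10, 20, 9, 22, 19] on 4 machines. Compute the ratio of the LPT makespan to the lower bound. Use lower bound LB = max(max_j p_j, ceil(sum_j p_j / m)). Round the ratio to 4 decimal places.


LPT order: [22, 20, 19, 16, 10, 9]
Machine loads after assignment: [22, 20, 28, 26]
LPT makespan = 28
Lower bound = max(max_job, ceil(total/4)) = max(22, 24) = 24
Ratio = 28 / 24 = 1.1667

1.1667


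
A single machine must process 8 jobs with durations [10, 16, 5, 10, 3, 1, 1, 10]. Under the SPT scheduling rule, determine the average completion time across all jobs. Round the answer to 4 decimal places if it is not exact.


Sort jobs by processing time (SPT order): [1, 1, 3, 5, 10, 10, 10, 16]
Compute completion times sequentially:
  Job 1: processing = 1, completes at 1
  Job 2: processing = 1, completes at 2
  Job 3: processing = 3, completes at 5
  Job 4: processing = 5, completes at 10
  Job 5: processing = 10, completes at 20
  Job 6: processing = 10, completes at 30
  Job 7: processing = 10, completes at 40
  Job 8: processing = 16, completes at 56
Sum of completion times = 164
Average completion time = 164/8 = 20.5

20.5


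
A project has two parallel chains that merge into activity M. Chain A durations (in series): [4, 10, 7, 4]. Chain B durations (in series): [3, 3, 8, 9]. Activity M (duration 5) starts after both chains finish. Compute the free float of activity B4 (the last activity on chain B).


ES(B4) = sum of predecessors on chain B = 14
EF(B4) = ES + duration = 14 + 9 = 23
Successor of B4 is M. ES(M) = max(sum(A), sum(B)) = max(25, 23) = 25
Free float = ES(successor) - EF(current) = 25 - 23 = 2

2


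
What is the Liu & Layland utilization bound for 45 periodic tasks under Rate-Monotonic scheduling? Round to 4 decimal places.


Compute 2^(1/45) = 1.0155225125
Subtract 1: 1.0155225125 - 1 = 0.0155225125
Multiply by n: 45 * 0.0155225125 = 0.6985130625
Round to 4 dp: 0.6985

0.6985


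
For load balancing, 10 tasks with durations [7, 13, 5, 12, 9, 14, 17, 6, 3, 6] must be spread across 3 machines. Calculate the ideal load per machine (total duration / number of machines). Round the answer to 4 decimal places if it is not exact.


Total processing time = 7 + 13 + 5 + 12 + 9 + 14 + 17 + 6 + 3 + 6 = 92
Number of machines = 3
Ideal balanced load = 92 / 3 = 30.6667

30.6667


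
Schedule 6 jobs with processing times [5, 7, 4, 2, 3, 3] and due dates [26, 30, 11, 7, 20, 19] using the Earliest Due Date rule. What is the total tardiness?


Sort by due date (EDD order): [(2, 7), (4, 11), (3, 19), (3, 20), (5, 26), (7, 30)]
Compute completion times and tardiness:
  Job 1: p=2, d=7, C=2, tardiness=max(0,2-7)=0
  Job 2: p=4, d=11, C=6, tardiness=max(0,6-11)=0
  Job 3: p=3, d=19, C=9, tardiness=max(0,9-19)=0
  Job 4: p=3, d=20, C=12, tardiness=max(0,12-20)=0
  Job 5: p=5, d=26, C=17, tardiness=max(0,17-26)=0
  Job 6: p=7, d=30, C=24, tardiness=max(0,24-30)=0
Total tardiness = 0

0


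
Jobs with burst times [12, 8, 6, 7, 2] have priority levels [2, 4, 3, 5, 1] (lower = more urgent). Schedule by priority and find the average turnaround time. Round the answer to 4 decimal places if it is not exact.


Sort by priority (ascending = highest first):
Order: [(1, 2), (2, 12), (3, 6), (4, 8), (5, 7)]
Completion times:
  Priority 1, burst=2, C=2
  Priority 2, burst=12, C=14
  Priority 3, burst=6, C=20
  Priority 4, burst=8, C=28
  Priority 5, burst=7, C=35
Average turnaround = 99/5 = 19.8

19.8


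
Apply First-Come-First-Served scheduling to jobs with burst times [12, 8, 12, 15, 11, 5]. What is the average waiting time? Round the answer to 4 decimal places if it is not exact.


FCFS order (as given): [12, 8, 12, 15, 11, 5]
Waiting times:
  Job 1: wait = 0
  Job 2: wait = 12
  Job 3: wait = 20
  Job 4: wait = 32
  Job 5: wait = 47
  Job 6: wait = 58
Sum of waiting times = 169
Average waiting time = 169/6 = 28.1667

28.1667


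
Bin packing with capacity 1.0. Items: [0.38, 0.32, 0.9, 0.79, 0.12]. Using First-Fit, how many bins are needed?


Place items sequentially using First-Fit:
  Item 0.38 -> new Bin 1
  Item 0.32 -> Bin 1 (now 0.7)
  Item 0.9 -> new Bin 2
  Item 0.79 -> new Bin 3
  Item 0.12 -> Bin 1 (now 0.82)
Total bins used = 3

3


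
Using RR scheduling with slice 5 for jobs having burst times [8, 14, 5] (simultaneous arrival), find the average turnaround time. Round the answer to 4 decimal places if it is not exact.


Time quantum = 5
Execution trace:
  J1 runs 5 units, time = 5
  J2 runs 5 units, time = 10
  J3 runs 5 units, time = 15
  J1 runs 3 units, time = 18
  J2 runs 5 units, time = 23
  J2 runs 4 units, time = 27
Finish times: [18, 27, 15]
Average turnaround = 60/3 = 20.0

20.0


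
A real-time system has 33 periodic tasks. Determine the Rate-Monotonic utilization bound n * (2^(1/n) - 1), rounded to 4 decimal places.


Compute 2^(1/33) = 1.0212266063
Subtract 1: 1.0212266063 - 1 = 0.0212266063
Multiply by n: 33 * 0.0212266063 = 0.7004780079
Round to 4 dp: 0.7005

0.7005


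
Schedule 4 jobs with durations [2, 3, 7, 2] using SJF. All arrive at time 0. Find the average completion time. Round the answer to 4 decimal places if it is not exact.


SJF order (ascending): [2, 2, 3, 7]
Completion times:
  Job 1: burst=2, C=2
  Job 2: burst=2, C=4
  Job 3: burst=3, C=7
  Job 4: burst=7, C=14
Average completion = 27/4 = 6.75

6.75


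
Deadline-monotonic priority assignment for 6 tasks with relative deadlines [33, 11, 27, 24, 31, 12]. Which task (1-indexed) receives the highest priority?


Sort tasks by relative deadline (ascending):
  Task 2: deadline = 11
  Task 6: deadline = 12
  Task 4: deadline = 24
  Task 3: deadline = 27
  Task 5: deadline = 31
  Task 1: deadline = 33
Priority order (highest first): [2, 6, 4, 3, 5, 1]
Highest priority task = 2

2


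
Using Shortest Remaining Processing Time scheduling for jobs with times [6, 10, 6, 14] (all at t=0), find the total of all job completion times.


Since all jobs arrive at t=0, SRPT equals SPT ordering.
SPT order: [6, 6, 10, 14]
Completion times:
  Job 1: p=6, C=6
  Job 2: p=6, C=12
  Job 3: p=10, C=22
  Job 4: p=14, C=36
Total completion time = 6 + 12 + 22 + 36 = 76

76


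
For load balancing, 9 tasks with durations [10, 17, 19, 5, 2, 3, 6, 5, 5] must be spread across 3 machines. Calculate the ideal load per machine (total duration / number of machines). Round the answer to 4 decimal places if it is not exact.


Total processing time = 10 + 17 + 19 + 5 + 2 + 3 + 6 + 5 + 5 = 72
Number of machines = 3
Ideal balanced load = 72 / 3 = 24.0

24.0


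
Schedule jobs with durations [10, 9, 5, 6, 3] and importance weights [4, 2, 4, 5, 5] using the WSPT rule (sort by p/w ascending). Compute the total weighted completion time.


Compute p/w ratios and sort ascending (WSPT): [(3, 5), (6, 5), (5, 4), (10, 4), (9, 2)]
Compute weighted completion times:
  Job (p=3,w=5): C=3, w*C=5*3=15
  Job (p=6,w=5): C=9, w*C=5*9=45
  Job (p=5,w=4): C=14, w*C=4*14=56
  Job (p=10,w=4): C=24, w*C=4*24=96
  Job (p=9,w=2): C=33, w*C=2*33=66
Total weighted completion time = 278

278


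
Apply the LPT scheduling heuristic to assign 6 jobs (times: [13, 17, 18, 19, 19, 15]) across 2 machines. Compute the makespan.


Sort jobs in decreasing order (LPT): [19, 19, 18, 17, 15, 13]
Assign each job to the least loaded machine:
  Machine 1: jobs [19, 18, 13], load = 50
  Machine 2: jobs [19, 17, 15], load = 51
Makespan = max load = 51

51
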